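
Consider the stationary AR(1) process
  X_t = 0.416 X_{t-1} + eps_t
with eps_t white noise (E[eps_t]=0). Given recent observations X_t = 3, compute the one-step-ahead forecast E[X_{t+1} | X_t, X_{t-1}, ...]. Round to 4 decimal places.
E[X_{t+1} \mid \mathcal F_t] = 1.2480

For an AR(p) model X_t = c + sum_i phi_i X_{t-i} + eps_t, the
one-step-ahead conditional mean is
  E[X_{t+1} | X_t, ...] = c + sum_i phi_i X_{t+1-i}.
Substitute known values:
  E[X_{t+1} | ...] = (0.416) * (3)
                   = 1.2480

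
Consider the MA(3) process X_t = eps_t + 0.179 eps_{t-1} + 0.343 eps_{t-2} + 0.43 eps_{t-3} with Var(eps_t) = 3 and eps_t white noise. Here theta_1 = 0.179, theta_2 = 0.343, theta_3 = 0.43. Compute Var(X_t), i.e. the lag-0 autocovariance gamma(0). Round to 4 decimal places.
\gamma(0) = 4.0038

For an MA(q) process X_t = eps_t + sum_i theta_i eps_{t-i} with
Var(eps_t) = sigma^2, the variance is
  gamma(0) = sigma^2 * (1 + sum_i theta_i^2).
  sum_i theta_i^2 = (0.179)^2 + (0.343)^2 + (0.43)^2 = 0.032041 + 0.117649 + 0.1849 = 0.33459.
  gamma(0) = 3 * (1 + 0.33459) = 3 * 1.33459 = 4.00377, which rounds to 4.0038.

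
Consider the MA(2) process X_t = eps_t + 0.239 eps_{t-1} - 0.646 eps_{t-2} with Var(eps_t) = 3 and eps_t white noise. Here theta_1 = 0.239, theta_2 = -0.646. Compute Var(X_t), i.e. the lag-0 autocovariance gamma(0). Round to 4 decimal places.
\gamma(0) = 4.4233

For an MA(q) process X_t = eps_t + sum_i theta_i eps_{t-i} with
Var(eps_t) = sigma^2, the variance is
  gamma(0) = sigma^2 * (1 + sum_i theta_i^2).
  sum_i theta_i^2 = (0.239)^2 + (-0.646)^2 = 0.057121 + 0.417316 = 0.474437.
  gamma(0) = 3 * (1 + 0.474437) = 3 * 1.474437 = 4.423311, which rounds to 4.4233.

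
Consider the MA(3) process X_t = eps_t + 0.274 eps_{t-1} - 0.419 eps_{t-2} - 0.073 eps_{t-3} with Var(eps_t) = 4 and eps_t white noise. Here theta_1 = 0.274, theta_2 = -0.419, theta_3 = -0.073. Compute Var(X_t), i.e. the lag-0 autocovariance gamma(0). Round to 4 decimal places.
\gamma(0) = 5.0239

For an MA(q) process X_t = eps_t + sum_i theta_i eps_{t-i} with
Var(eps_t) = sigma^2, the variance is
  gamma(0) = sigma^2 * (1 + sum_i theta_i^2).
  sum_i theta_i^2 = (0.274)^2 + (-0.419)^2 + (-0.073)^2 = 0.075076 + 0.175561 + 0.005329 = 0.255966.
  gamma(0) = 4 * (1 + 0.255966) = 4 * 1.255966 = 5.023864, which rounds to 5.0239.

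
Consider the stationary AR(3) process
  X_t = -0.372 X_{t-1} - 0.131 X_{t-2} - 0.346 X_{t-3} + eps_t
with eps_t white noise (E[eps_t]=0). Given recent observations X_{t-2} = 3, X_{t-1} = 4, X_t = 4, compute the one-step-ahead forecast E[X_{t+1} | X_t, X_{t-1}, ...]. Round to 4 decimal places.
E[X_{t+1} \mid \mathcal F_t] = -3.0500

For an AR(p) model X_t = c + sum_i phi_i X_{t-i} + eps_t, the
one-step-ahead conditional mean is
  E[X_{t+1} | X_t, ...] = c + sum_i phi_i X_{t+1-i}.
Substitute known values:
  E[X_{t+1} | ...] = (-0.372) * (4) + (-0.131) * (4) + (-0.346) * (3)
                   = -3.0500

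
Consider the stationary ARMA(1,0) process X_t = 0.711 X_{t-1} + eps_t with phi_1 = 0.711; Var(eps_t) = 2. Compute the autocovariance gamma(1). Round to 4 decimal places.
\gamma(1) = 2.8758

Multiply the model equation by X_{t-k} and take expectations. With theta_0 = psi_0 = 1 and psi_j the MA(infinity) weights, this gives
  gamma(k) - sum_i phi_i gamma(k-i) = c_k,
  c_k = sigma^2 * sum_{j=k..q} theta_j psi_{j-k}   (c_k = 0 for k > q),
using gamma(-m) = gamma(m).
Pure AR (q = 0): c_0 = sigma^2 = 2, c_k = 0 for k >= 1.
Equations for k = 0 and k = 1 (AR order 1):
  gamma(0) = phi_1 gamma(1) + c_0
  gamma(1) = phi_1 gamma(0) + c_1
Substituting the second into the first: gamma(0) (1 - phi_1^2) = c_0 + phi_1 c_1, so
  gamma(0) = c_0 / (1 - phi_1^2) = 2 / (1 - (0.711)^2) = 2 / 0.494479 = 4.044661.
  gamma(1) = phi_1 gamma(0) = (0.711)(4.044661) = 2.875754.
Therefore gamma(1) = 2.8758 (to 4 decimal places).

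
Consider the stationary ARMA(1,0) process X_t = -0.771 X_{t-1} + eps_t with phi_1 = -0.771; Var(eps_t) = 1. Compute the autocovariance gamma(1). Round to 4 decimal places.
\gamma(1) = -1.9011

Multiply the model equation by X_{t-k} and take expectations. With theta_0 = psi_0 = 1 and psi_j the MA(infinity) weights, this gives
  gamma(k) - sum_i phi_i gamma(k-i) = c_k,
  c_k = sigma^2 * sum_{j=k..q} theta_j psi_{j-k}   (c_k = 0 for k > q),
using gamma(-m) = gamma(m).
Pure AR (q = 0): c_0 = sigma^2 = 1, c_k = 0 for k >= 1.
Equations for k = 0 and k = 1 (AR order 1):
  gamma(0) = phi_1 gamma(1) + c_0
  gamma(1) = phi_1 gamma(0) + c_1
Substituting the second into the first: gamma(0) (1 - phi_1^2) = c_0 + phi_1 c_1, so
  gamma(0) = c_0 / (1 - phi_1^2) = 1 / (1 - (-0.771)^2) = 1 / 0.405559 = 2.465732.
  gamma(1) = phi_1 gamma(0) = (-0.771)(2.465732) = -1.90108.
Therefore gamma(1) = -1.9011 (to 4 decimal places).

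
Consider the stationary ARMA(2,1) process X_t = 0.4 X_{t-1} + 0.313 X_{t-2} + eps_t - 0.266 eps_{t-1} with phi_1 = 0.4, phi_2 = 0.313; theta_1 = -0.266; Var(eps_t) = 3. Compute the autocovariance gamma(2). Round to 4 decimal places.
\gamma(2) = 1.6256

Multiply the model equation by X_{t-k} and take expectations. With theta_0 = psi_0 = 1 and psi_j the MA(infinity) weights, this gives
  gamma(k) - sum_i phi_i gamma(k-i) = c_k,
  c_k = sigma^2 * sum_{j=k..q} theta_j psi_{j-k}   (c_k = 0 for k > q),
using gamma(-m) = gamma(m).
psi-weights needed (psi_j = theta_j + sum_i phi_i psi_{j-i}):
  psi_1 = theta_1 + phi_1 = -0.266 + (0.4) = 0.134
Right-hand sides:
  c_0 = sigma^2 (1 + theta_1 psi_1) = 3 * (1 + (-0.266)(0.134)) = 3 * 0.964356 = 2.893068
  c_1 = sigma^2 theta_1 = 3 * (-0.266) = -0.798
  c_2 = 0
Equations for k = 0, 1, 2 (AR order 2, c_2 = 0):
  (E0) gamma(0) = phi_1 gamma(1) + phi_2 gamma(2) + c_0
  (E1) gamma(1) = phi_1 gamma(0) + phi_2 gamma(1) + c_1
  (E2) gamma(2) = phi_1 gamma(1) + phi_2 gamma(0)
From (E1): gamma(1) = A gamma(0) + B with
  A = phi_1 / (1 - phi_2) = 0.4 / 0.687 = 0.582242,   B = c_1 / (1 - phi_2) = -0.798 / 0.687 = -1.161572.
Insert (E2) into (E0): gamma(0) (1 - phi_2^2) = phi_1 (1 + phi_2) gamma(1) + c_0.
  phi_1 (1 + phi_2) = (0.4)(1.313) = 0.5252,   1 - phi_2^2 = 0.902031.
Replace gamma(1) by A gamma(0) + B and collect gamma(0):
  gamma(0) [0.902031 - (0.5252)(0.582242)] = (0.5252)(-1.161572) + 2.893068
  gamma(0) * 0.596238 = 2.28301
  gamma(0) = 2.28301 / 0.596238 = 3.829027.
  gamma(1) = A gamma(0) + B = (0.582242)(3.829027) + (-1.161572) = 1.067847.
  gamma(2) = phi_1 gamma(1) + phi_2 gamma(0) = (0.4)(1.067847) + (0.313)(3.829027) = 1.625624.
Therefore gamma(2) = 1.6256 (to 4 decimal places).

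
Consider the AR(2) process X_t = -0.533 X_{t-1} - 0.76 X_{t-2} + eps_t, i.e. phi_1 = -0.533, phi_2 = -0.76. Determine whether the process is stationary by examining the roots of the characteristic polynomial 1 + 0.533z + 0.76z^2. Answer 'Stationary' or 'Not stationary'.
\text{Stationary}

The AR(p) characteristic polynomial is P(z) = 1 + 0.533z + 0.76z^2.
Stationarity requires all roots to lie outside the unit circle, i.e. |z| > 1 for every root.
Set 1 + (0.533) z + (0.76) z^2 = 0, i.e. a z^2 + b z + c = 0 with a = 0.76, b = 0.533, c = 1.
Discriminant D = b^2 - 4ac = (0.533)^2 - 4*(0.76)*1 = 0.284089 - (3.04) = -2.755911.
D < 0, so the roots are the complex-conjugate pair z = (-b +/- i sqrt(-D)) / (2a) = -0.3507 +/- 1.0922i.
For a conjugate pair |z|^2 = z * conj(z) = (product of roots) = c/a = 1/(0.76) = 1.315789, so |z| = sqrt(1.315789) = 1.1471 for both roots.
Moduli of all roots: 1.1471, 1.1471.
All moduli strictly greater than 1? Yes.
Verdict: Stationary.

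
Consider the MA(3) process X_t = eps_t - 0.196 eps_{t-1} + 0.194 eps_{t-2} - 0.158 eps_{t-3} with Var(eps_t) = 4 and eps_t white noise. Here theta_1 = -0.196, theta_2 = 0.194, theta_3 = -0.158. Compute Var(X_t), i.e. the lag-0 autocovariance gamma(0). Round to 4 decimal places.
\gamma(0) = 4.4041

For an MA(q) process X_t = eps_t + sum_i theta_i eps_{t-i} with
Var(eps_t) = sigma^2, the variance is
  gamma(0) = sigma^2 * (1 + sum_i theta_i^2).
  sum_i theta_i^2 = (-0.196)^2 + (0.194)^2 + (-0.158)^2 = 0.038416 + 0.037636 + 0.024964 = 0.101016.
  gamma(0) = 4 * (1 + 0.101016) = 4 * 1.101016 = 4.404064, which rounds to 4.4041.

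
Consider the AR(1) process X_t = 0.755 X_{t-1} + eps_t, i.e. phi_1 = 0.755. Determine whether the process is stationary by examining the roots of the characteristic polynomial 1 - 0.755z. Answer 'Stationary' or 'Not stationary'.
\text{Stationary}

The AR(p) characteristic polynomial is P(z) = 1 - 0.755z.
Stationarity requires all roots to lie outside the unit circle, i.e. |z| > 1 for every root.
This is linear in z: 1 + (-0.755) z = 0  =>  z = -1/(-0.755) = 1.324503,  |z| = 1.324503.
Moduli of all roots: 1.3245.
All moduli strictly greater than 1? Yes.
Verdict: Stationary.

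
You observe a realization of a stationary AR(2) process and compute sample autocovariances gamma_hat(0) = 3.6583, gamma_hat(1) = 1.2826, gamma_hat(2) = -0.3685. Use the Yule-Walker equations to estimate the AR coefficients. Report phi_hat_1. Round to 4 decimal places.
\hat\phi_{1} = 0.4400

The Yule-Walker equations for an AR(p) process read, in matrix form,
  Gamma_p phi = r_p,   with   (Gamma_p)_{ij} = gamma(|i - j|),
                       (r_p)_i = gamma(i),   i,j = 1..p.
Substitute the sample gammas (Toeplitz matrix and right-hand side of size 2):
  Gamma_p = [[3.6583, 1.2826], [1.2826, 3.6583]]
  r_p     = [1.2826, -0.3685]
Written out:
  3.6583 phi_1 + 1.2826 phi_2 = 1.2826
  1.2826 phi_1 + 3.6583 phi_2 = -0.3685
Solve by Cramer's rule:
  det = gamma(0)^2 - gamma(1)^2 = (3.6583)^2 - (1.2826)^2 = 13.38315889 - 1.64506276 = 11.73809613
  phi_hat_1 = [gamma(1) gamma(0) - gamma(1) gamma(2)] / det = [(1.2826)(3.6583) - (1.2826)(-0.3685)] / 11.73809613 = 5.16477368 / 11.73809613 = 0.44
  phi_hat_2 = [gamma(0) gamma(2) - gamma(1)^2] / det = [(3.6583)(-0.3685) - (1.2826)^2] / 11.73809613 = -2.99314631 / 11.73809613 = -0.255
So phi_hat = [0.4400, -0.2550].
Therefore phi_hat_1 = 0.4400.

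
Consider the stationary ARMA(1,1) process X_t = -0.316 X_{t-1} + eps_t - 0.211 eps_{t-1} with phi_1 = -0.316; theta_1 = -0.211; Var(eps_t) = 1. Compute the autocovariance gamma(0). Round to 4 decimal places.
\gamma(0) = 1.3085

Multiply the model equation by X_{t-k} and take expectations. With theta_0 = psi_0 = 1 and psi_j the MA(infinity) weights, this gives
  gamma(k) - sum_i phi_i gamma(k-i) = c_k,
  c_k = sigma^2 * sum_{j=k..q} theta_j psi_{j-k}   (c_k = 0 for k > q),
using gamma(-m) = gamma(m).
psi-weights needed (psi_j = theta_j + sum_i phi_i psi_{j-i}):
  psi_1 = theta_1 + phi_1 = -0.211 + (-0.316) = -0.527
Right-hand sides:
  c_0 = sigma^2 (1 + theta_1 psi_1) = 1 * (1 + (-0.211)(-0.527)) = 1 * 1.111197 = 1.111197
  c_1 = sigma^2 theta_1 = 1 * (-0.211) = -0.211
  c_2 = 0
Equations for k = 0 and k = 1 (AR order 1):
  gamma(0) = phi_1 gamma(1) + c_0
  gamma(1) = phi_1 gamma(0) + c_1
Substituting the second into the first: gamma(0) (1 - phi_1^2) = c_0 + phi_1 c_1, so
  gamma(0) = (c_0 + phi_1 c_1) / (1 - phi_1^2) = (1.111197 + (-0.316)(-0.211)) / (1 - (-0.316)^2) = 1.177873 / 0.900144 = 1.308538.
Therefore gamma(0) = 1.3085 (to 4 decimal places).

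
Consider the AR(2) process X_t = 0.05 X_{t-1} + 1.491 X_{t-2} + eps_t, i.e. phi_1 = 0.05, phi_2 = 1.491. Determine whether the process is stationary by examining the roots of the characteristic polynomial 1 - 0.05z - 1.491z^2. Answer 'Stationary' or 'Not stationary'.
\text{Not stationary}

The AR(p) characteristic polynomial is P(z) = 1 - 0.05z - 1.491z^2.
Stationarity requires all roots to lie outside the unit circle, i.e. |z| > 1 for every root.
Set 1 + (-0.05) z + (-1.491) z^2 = 0, i.e. a z^2 + b z + c = 0 with a = -1.491, b = -0.05, c = 1.
Discriminant D = b^2 - 4ac = (-0.05)^2 - 4*(-1.491)*1 = 0.0025 - (-5.964) = 5.9665.
D >= 0, so the roots are real: z = (-b +/- sqrt(D)) / (2a) = (0.05 +/- 2.442642) / (-2.982).
  z_1 = (0.05 + 2.442642) / (-2.982) = -0.8359,   |z_1| = 0.8359.
  z_2 = (0.05 - 2.442642) / (-2.982) = 0.8024,   |z_2| = 0.8024.
Moduli of all roots: 0.8359, 0.8024.
All moduli strictly greater than 1? No.
Verdict: Not stationary.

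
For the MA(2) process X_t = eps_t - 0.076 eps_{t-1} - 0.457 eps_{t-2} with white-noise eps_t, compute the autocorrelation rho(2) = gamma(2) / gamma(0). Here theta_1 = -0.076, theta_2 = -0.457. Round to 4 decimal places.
\rho(2) = -0.3762

For an MA(q) process with theta_0 = 1, the autocovariance is
  gamma(k) = sigma^2 * sum_{i=0..q-k} theta_i * theta_{i+k},
and rho(k) = gamma(k) / gamma(0). Sigma^2 cancels.
  numerator   = (1)*(-0.457) = -0.457.
  denominator = (1)^2 + (-0.076)^2 + (-0.457)^2 = 1.214625.
  rho(2) = -0.457 / 1.214625 = -0.3762.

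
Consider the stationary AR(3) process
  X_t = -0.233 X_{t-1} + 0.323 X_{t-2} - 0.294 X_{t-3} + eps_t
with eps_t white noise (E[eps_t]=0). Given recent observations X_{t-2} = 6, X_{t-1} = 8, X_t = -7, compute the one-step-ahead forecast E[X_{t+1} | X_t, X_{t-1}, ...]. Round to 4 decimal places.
E[X_{t+1} \mid \mathcal F_t] = 2.4510

For an AR(p) model X_t = c + sum_i phi_i X_{t-i} + eps_t, the
one-step-ahead conditional mean is
  E[X_{t+1} | X_t, ...] = c + sum_i phi_i X_{t+1-i}.
Substitute known values:
  E[X_{t+1} | ...] = (-0.233) * (-7) + (0.323) * (8) + (-0.294) * (6)
                   = 2.4510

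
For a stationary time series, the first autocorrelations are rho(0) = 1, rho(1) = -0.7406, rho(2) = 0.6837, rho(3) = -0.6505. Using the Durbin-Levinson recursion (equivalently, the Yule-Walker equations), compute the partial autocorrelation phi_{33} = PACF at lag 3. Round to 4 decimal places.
\phi_{33} = -0.1800

The PACF at lag k is phi_{kk}, the last component of the solution
to the Yule-Walker system G_k phi = r_k where
  (G_k)_{ij} = rho(|i - j|), (r_k)_i = rho(i), i,j = 1..k.
Equivalently, Durbin-Levinson gives phi_{kk} iteratively:
  phi_{11} = rho(1)
  phi_{kk} = [rho(k) - sum_{j=1..k-1} phi_{k-1,j} rho(k-j)]
            / [1 - sum_{j=1..k-1} phi_{k-1,j} rho(j)],
  phi_{k,j} = phi_{k-1,j} - phi_{kk} phi_{k-1,k-j},  j = 1..k-1.
Step k = 1:
  phi_11 = rho(1) = -0.7406.
Step k = 2:
  phi_22 = [rho(2) - phi_11 rho(1)] / [1 - phi_11 rho(1)] = [0.6837 - (-0.7406)(-0.7406)] / [1 - (-0.7406)(-0.7406)]
         = 0.13521164 / 0.45151164 = 0.299464.
  Update: phi_21 = phi_11 - phi_22 phi_11 = -0.7406 - (0.299464)(-0.7406) = -0.518817.
Step k = 3:
  phi_33 = [rho(3) - phi_21 rho(2) - phi_22 rho(1)] / [1 - phi_21 rho(1) - phi_22 rho(2)]
    numerator   = -0.6505 - (-0.518817)(0.6837) - (0.299464)(-0.7406) = -0.07400172
    denominator = 1 - (-0.518817)(-0.7406) - (0.299464)(0.6837) = 0.41102057
  phi_33 = -0.07400172 / 0.41102057 = -0.18.
Therefore phi_{33} = -0.1800.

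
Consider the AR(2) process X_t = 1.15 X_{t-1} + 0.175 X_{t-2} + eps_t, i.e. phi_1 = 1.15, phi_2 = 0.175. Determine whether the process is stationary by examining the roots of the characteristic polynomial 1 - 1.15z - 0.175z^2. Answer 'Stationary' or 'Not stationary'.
\text{Not stationary}

The AR(p) characteristic polynomial is P(z) = 1 - 1.15z - 0.175z^2.
Stationarity requires all roots to lie outside the unit circle, i.e. |z| > 1 for every root.
Set 1 + (-1.15) z + (-0.175) z^2 = 0, i.e. a z^2 + b z + c = 0 with a = -0.175, b = -1.15, c = 1.
Discriminant D = b^2 - 4ac = (-1.15)^2 - 4*(-0.175)*1 = 1.3225 - (-0.7) = 2.0225.
D >= 0, so the roots are real: z = (-b +/- sqrt(D)) / (2a) = (1.15 +/- 1.422146) / (-0.35).
  z_1 = (1.15 + 1.422146) / (-0.35) = -7.349,   |z_1| = 7.349.
  z_2 = (1.15 - 1.422146) / (-0.35) = 0.7776,   |z_2| = 0.7776.
Moduli of all roots: 7.3490, 0.7776.
All moduli strictly greater than 1? No.
Verdict: Not stationary.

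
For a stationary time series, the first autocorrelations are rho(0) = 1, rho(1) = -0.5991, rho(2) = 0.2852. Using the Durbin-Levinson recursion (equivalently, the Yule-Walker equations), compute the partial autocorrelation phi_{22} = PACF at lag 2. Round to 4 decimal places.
\phi_{22} = -0.1150

The PACF at lag k is phi_{kk}, the last component of the solution
to the Yule-Walker system G_k phi = r_k where
  (G_k)_{ij} = rho(|i - j|), (r_k)_i = rho(i), i,j = 1..k.
Equivalently, Durbin-Levinson gives phi_{kk} iteratively:
  phi_{11} = rho(1)
  phi_{kk} = [rho(k) - sum_{j=1..k-1} phi_{k-1,j} rho(k-j)]
            / [1 - sum_{j=1..k-1} phi_{k-1,j} rho(j)],
  phi_{k,j} = phi_{k-1,j} - phi_{kk} phi_{k-1,k-j},  j = 1..k-1.
Step k = 1:
  phi_11 = rho(1) = -0.5991.
Step k = 2:
  phi_22 = [rho(2) - phi_11 rho(1)] / [1 - phi_11 rho(1)] = [0.2852 - (-0.5991)(-0.5991)] / [1 - (-0.5991)(-0.5991)]
         = -0.07372081 / 0.64107919 = -0.115.
Therefore phi_{22} = -0.1150.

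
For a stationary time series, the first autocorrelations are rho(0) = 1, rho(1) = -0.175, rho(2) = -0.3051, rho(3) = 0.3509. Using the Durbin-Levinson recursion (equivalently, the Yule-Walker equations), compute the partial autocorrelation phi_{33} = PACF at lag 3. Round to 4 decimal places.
\phi_{33} = 0.2560

The PACF at lag k is phi_{kk}, the last component of the solution
to the Yule-Walker system G_k phi = r_k where
  (G_k)_{ij} = rho(|i - j|), (r_k)_i = rho(i), i,j = 1..k.
Equivalently, Durbin-Levinson gives phi_{kk} iteratively:
  phi_{11} = rho(1)
  phi_{kk} = [rho(k) - sum_{j=1..k-1} phi_{k-1,j} rho(k-j)]
            / [1 - sum_{j=1..k-1} phi_{k-1,j} rho(j)],
  phi_{k,j} = phi_{k-1,j} - phi_{kk} phi_{k-1,k-j},  j = 1..k-1.
Step k = 1:
  phi_11 = rho(1) = -0.175.
Step k = 2:
  phi_22 = [rho(2) - phi_11 rho(1)] / [1 - phi_11 rho(1)] = [-0.3051 - (-0.175)(-0.175)] / [1 - (-0.175)(-0.175)]
         = -0.335725 / 0.969375 = -0.346331.
  Update: phi_21 = phi_11 - phi_22 phi_11 = -0.175 - (-0.346331)(-0.175) = -0.235608.
Step k = 3:
  phi_33 = [rho(3) - phi_21 rho(2) - phi_22 rho(1)] / [1 - phi_21 rho(1) - phi_22 rho(2)]
    numerator   = 0.3509 - (-0.235608)(-0.3051) - (-0.346331)(-0.175) = 0.21840801
    denominator = 1 - (-0.235608)(-0.175) - (-0.346331)(-0.3051) = 0.85310289
  phi_33 = 0.21840801 / 0.85310289 = 0.256.
Therefore phi_{33} = 0.2560.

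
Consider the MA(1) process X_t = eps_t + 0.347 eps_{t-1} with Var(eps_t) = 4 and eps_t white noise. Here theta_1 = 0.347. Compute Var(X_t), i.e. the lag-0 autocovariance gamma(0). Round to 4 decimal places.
\gamma(0) = 4.4816

For an MA(q) process X_t = eps_t + sum_i theta_i eps_{t-i} with
Var(eps_t) = sigma^2, the variance is
  gamma(0) = sigma^2 * (1 + sum_i theta_i^2).
  sum_i theta_i^2 = (0.347)^2 = 0.120409.
  gamma(0) = 4 * (1 + 0.120409) = 4 * 1.120409 = 4.481636, which rounds to 4.4816.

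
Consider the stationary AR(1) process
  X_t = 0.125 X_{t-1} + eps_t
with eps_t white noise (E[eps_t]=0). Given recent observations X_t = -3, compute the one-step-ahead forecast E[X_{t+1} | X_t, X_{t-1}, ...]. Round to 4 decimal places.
E[X_{t+1} \mid \mathcal F_t] = -0.3750

For an AR(p) model X_t = c + sum_i phi_i X_{t-i} + eps_t, the
one-step-ahead conditional mean is
  E[X_{t+1} | X_t, ...] = c + sum_i phi_i X_{t+1-i}.
Substitute known values:
  E[X_{t+1} | ...] = (0.125) * (-3)
                   = -0.3750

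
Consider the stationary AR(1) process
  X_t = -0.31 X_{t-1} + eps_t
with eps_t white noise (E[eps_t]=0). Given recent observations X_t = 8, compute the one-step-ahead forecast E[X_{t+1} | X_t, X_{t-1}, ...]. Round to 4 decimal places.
E[X_{t+1} \mid \mathcal F_t] = -2.4800

For an AR(p) model X_t = c + sum_i phi_i X_{t-i} + eps_t, the
one-step-ahead conditional mean is
  E[X_{t+1} | X_t, ...] = c + sum_i phi_i X_{t+1-i}.
Substitute known values:
  E[X_{t+1} | ...] = (-0.31) * (8)
                   = -2.4800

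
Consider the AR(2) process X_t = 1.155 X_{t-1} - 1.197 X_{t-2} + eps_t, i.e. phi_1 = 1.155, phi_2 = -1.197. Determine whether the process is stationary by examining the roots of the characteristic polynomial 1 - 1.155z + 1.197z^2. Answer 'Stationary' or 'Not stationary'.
\text{Not stationary}

The AR(p) characteristic polynomial is P(z) = 1 - 1.155z + 1.197z^2.
Stationarity requires all roots to lie outside the unit circle, i.e. |z| > 1 for every root.
Set 1 + (-1.155) z + (1.197) z^2 = 0, i.e. a z^2 + b z + c = 0 with a = 1.197, b = -1.155, c = 1.
Discriminant D = b^2 - 4ac = (-1.155)^2 - 4*(1.197)*1 = 1.334025 - (4.788) = -3.453975.
D < 0, so the roots are the complex-conjugate pair z = (-b +/- i sqrt(-D)) / (2a) = 0.4825 +/- 0.7763i.
For a conjugate pair |z|^2 = z * conj(z) = (product of roots) = c/a = 1/(1.197) = 0.835422, so |z| = sqrt(0.835422) = 0.914 for both roots.
Moduli of all roots: 0.9140, 0.9140.
All moduli strictly greater than 1? No.
Verdict: Not stationary.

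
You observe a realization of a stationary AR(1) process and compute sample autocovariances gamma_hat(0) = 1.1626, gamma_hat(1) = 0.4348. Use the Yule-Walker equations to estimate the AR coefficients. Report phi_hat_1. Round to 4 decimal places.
\hat\phi_{1} = 0.3740

The Yule-Walker equations for an AR(p) process read, in matrix form,
  Gamma_p phi = r_p,   with   (Gamma_p)_{ij} = gamma(|i - j|),
                       (r_p)_i = gamma(i),   i,j = 1..p.
Substitute the sample gammas (Toeplitz matrix and right-hand side of size 1):
  Gamma_p = [[1.1626]]
  r_p     = [0.4348]
With p = 1 this is the single equation gamma(0) phi_1 = gamma(1):
  phi_hat_1 = gamma(1) / gamma(0) = 0.4348 / 1.1626 = 0.3740.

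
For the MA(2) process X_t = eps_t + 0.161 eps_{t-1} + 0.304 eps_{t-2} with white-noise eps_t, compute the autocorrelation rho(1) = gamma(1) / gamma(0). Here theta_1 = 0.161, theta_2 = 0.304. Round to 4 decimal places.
\rho(1) = 0.1877

For an MA(q) process with theta_0 = 1, the autocovariance is
  gamma(k) = sigma^2 * sum_{i=0..q-k} theta_i * theta_{i+k},
and rho(k) = gamma(k) / gamma(0). Sigma^2 cancels.
  numerator   = (1)*(0.161) + (0.161)*(0.304) = 0.209944.
  denominator = (1)^2 + (0.161)^2 + (0.304)^2 = 1.118337.
  rho(1) = 0.209944 / 1.118337 = 0.1877.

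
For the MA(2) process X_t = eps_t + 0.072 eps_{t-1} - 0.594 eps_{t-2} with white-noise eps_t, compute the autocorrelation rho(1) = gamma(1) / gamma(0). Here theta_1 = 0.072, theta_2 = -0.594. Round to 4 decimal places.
\rho(1) = 0.0215

For an MA(q) process with theta_0 = 1, the autocovariance is
  gamma(k) = sigma^2 * sum_{i=0..q-k} theta_i * theta_{i+k},
and rho(k) = gamma(k) / gamma(0). Sigma^2 cancels.
  numerator   = (1)*(0.072) + (0.072)*(-0.594) = 0.029232.
  denominator = (1)^2 + (0.072)^2 + (-0.594)^2 = 1.35802.
  rho(1) = 0.029232 / 1.35802 = 0.0215.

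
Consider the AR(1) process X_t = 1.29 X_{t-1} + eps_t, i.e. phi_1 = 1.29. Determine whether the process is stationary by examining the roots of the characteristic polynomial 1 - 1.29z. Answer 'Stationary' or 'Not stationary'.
\text{Not stationary}

The AR(p) characteristic polynomial is P(z) = 1 - 1.29z.
Stationarity requires all roots to lie outside the unit circle, i.e. |z| > 1 for every root.
This is linear in z: 1 + (-1.29) z = 0  =>  z = -1/(-1.29) = 0.775194,  |z| = 0.775194.
Moduli of all roots: 0.7752.
All moduli strictly greater than 1? No.
Verdict: Not stationary.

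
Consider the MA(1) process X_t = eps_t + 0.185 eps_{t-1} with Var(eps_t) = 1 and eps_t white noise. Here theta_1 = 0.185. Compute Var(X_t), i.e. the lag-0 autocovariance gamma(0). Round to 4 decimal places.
\gamma(0) = 1.0342

For an MA(q) process X_t = eps_t + sum_i theta_i eps_{t-i} with
Var(eps_t) = sigma^2, the variance is
  gamma(0) = sigma^2 * (1 + sum_i theta_i^2).
  sum_i theta_i^2 = (0.185)^2 = 0.034225.
  gamma(0) = 1 * (1 + 0.034225) = 1 * 1.034225 = 1.034225, which rounds to 1.0342.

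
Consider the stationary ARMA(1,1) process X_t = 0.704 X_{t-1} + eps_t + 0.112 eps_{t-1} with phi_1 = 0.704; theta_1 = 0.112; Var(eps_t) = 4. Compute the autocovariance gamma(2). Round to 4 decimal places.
\gamma(2) = 4.9150

Multiply the model equation by X_{t-k} and take expectations. With theta_0 = psi_0 = 1 and psi_j the MA(infinity) weights, this gives
  gamma(k) - sum_i phi_i gamma(k-i) = c_k,
  c_k = sigma^2 * sum_{j=k..q} theta_j psi_{j-k}   (c_k = 0 for k > q),
using gamma(-m) = gamma(m).
psi-weights needed (psi_j = theta_j + sum_i phi_i psi_{j-i}):
  psi_1 = theta_1 + phi_1 = 0.112 + (0.704) = 0.816
Right-hand sides:
  c_0 = sigma^2 (1 + theta_1 psi_1) = 4 * (1 + (0.112)(0.816)) = 4 * 1.091392 = 4.365568
  c_1 = sigma^2 theta_1 = 4 * (0.112) = 0.448
  c_2 = 0
Equations for k = 0 and k = 1 (AR order 1):
  gamma(0) = phi_1 gamma(1) + c_0
  gamma(1) = phi_1 gamma(0) + c_1
Substituting the second into the first: gamma(0) (1 - phi_1^2) = c_0 + phi_1 c_1, so
  gamma(0) = (c_0 + phi_1 c_1) / (1 - phi_1^2) = (4.365568 + (0.704)(0.448)) / (1 - (0.704)^2) = 4.68096 / 0.504384 = 9.280548.
  gamma(1) = phi_1 gamma(0) + c_1 = (0.704)(9.280548) + (0.448) = 6.981506.
For k = 2 (> q): gamma(2) = phi_1 gamma(1) = (0.704)(6.981506) = 4.91498.
Therefore gamma(2) = 4.9150 (to 4 decimal places).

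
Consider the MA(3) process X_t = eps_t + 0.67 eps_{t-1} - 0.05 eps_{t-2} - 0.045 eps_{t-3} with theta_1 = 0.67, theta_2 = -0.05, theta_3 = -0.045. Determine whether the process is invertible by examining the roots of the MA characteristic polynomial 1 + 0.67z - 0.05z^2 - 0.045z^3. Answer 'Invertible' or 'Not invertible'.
\text{Invertible}

The MA(q) characteristic polynomial is P(z) = 1 + 0.67z - 0.05z^2 - 0.045z^3.
Invertibility requires all roots to lie outside the unit circle, i.e. |z| > 1 for every root.
Degree 3: look for a simple real root z0 first, then factor out (1 - z/z0) and solve the remaining quadratic.
Testing z0 = 4: P(4) = 1 + (0.67)(4) + (-0.05)(4)^2 + (-0.045)(4)^3
  = 1 + (2.68) + (-0.8) + (-2.88) = 0.  So z_0 = 4 is a root, |z_0| = 4.
Divide out the factor (1 - 0.25 z) = (1 - z/z0) (since 1/z0 = 0.25):
  P(z) = (1 - 0.25 z)(1 + (0.92) z + (0.18) z^2)
  [check: z-coef 0.92 - (0.25) = 0.67; z^2-coef 0.18 - (0.25)(0.92) = -0.05; z^3-coef -(0.25)(0.18) = -0.045.]
Remaining roots from the quadratic factor 1 + (0.92) z + (0.18) z^2:
  Set 1 + (0.92) z + (0.18) z^2 = 0, i.e. a z^2 + b z + c = 0 with a = 0.18, b = 0.92, c = 1.
  Discriminant D = b^2 - 4ac = (0.92)^2 - 4*(0.18)*1 = 0.8464 - (0.72) = 0.1264.
  D >= 0, so the roots are real: z = (-b +/- sqrt(D)) / (2a) = (-0.92 +/- 0.355528) / (0.36).
    z_1 = (-0.92 + 0.355528) / (0.36) = -1.568,   |z_1| = 1.568.
    z_2 = (-0.92 - 0.355528) / (0.36) = -3.5431,   |z_2| = 3.5431.
Moduli of all roots: 4.0000, 1.5680, 3.5431.
All moduli strictly greater than 1? Yes.
Verdict: Invertible.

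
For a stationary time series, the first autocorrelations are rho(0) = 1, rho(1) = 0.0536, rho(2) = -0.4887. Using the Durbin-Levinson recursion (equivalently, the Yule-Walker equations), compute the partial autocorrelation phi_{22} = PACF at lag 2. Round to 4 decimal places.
\phi_{22} = -0.4930

The PACF at lag k is phi_{kk}, the last component of the solution
to the Yule-Walker system G_k phi = r_k where
  (G_k)_{ij} = rho(|i - j|), (r_k)_i = rho(i), i,j = 1..k.
Equivalently, Durbin-Levinson gives phi_{kk} iteratively:
  phi_{11} = rho(1)
  phi_{kk} = [rho(k) - sum_{j=1..k-1} phi_{k-1,j} rho(k-j)]
            / [1 - sum_{j=1..k-1} phi_{k-1,j} rho(j)],
  phi_{k,j} = phi_{k-1,j} - phi_{kk} phi_{k-1,k-j},  j = 1..k-1.
Step k = 1:
  phi_11 = rho(1) = 0.0536.
Step k = 2:
  phi_22 = [rho(2) - phi_11 rho(1)] / [1 - phi_11 rho(1)] = [-0.4887 - (0.0536)(0.0536)] / [1 - (0.0536)(0.0536)]
         = -0.49157296 / 0.99712704 = -0.493.
Therefore phi_{22} = -0.4930.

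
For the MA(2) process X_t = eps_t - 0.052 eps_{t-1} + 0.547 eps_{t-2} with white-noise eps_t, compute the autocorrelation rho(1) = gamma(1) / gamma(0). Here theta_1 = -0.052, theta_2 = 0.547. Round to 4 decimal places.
\rho(1) = -0.0618

For an MA(q) process with theta_0 = 1, the autocovariance is
  gamma(k) = sigma^2 * sum_{i=0..q-k} theta_i * theta_{i+k},
and rho(k) = gamma(k) / gamma(0). Sigma^2 cancels.
  numerator   = (1)*(-0.052) + (-0.052)*(0.547) = -0.080444.
  denominator = (1)^2 + (-0.052)^2 + (0.547)^2 = 1.301913.
  rho(1) = -0.080444 / 1.301913 = -0.0618.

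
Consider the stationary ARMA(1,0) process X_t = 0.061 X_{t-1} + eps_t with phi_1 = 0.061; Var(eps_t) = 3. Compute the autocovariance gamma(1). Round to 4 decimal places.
\gamma(1) = 0.1837

Multiply the model equation by X_{t-k} and take expectations. With theta_0 = psi_0 = 1 and psi_j the MA(infinity) weights, this gives
  gamma(k) - sum_i phi_i gamma(k-i) = c_k,
  c_k = sigma^2 * sum_{j=k..q} theta_j psi_{j-k}   (c_k = 0 for k > q),
using gamma(-m) = gamma(m).
Pure AR (q = 0): c_0 = sigma^2 = 3, c_k = 0 for k >= 1.
Equations for k = 0 and k = 1 (AR order 1):
  gamma(0) = phi_1 gamma(1) + c_0
  gamma(1) = phi_1 gamma(0) + c_1
Substituting the second into the first: gamma(0) (1 - phi_1^2) = c_0 + phi_1 c_1, so
  gamma(0) = c_0 / (1 - phi_1^2) = 3 / (1 - (0.061)^2) = 3 / 0.996279 = 3.011205.
  gamma(1) = phi_1 gamma(0) = (0.061)(3.011205) = 0.183683.
Therefore gamma(1) = 0.1837 (to 4 decimal places).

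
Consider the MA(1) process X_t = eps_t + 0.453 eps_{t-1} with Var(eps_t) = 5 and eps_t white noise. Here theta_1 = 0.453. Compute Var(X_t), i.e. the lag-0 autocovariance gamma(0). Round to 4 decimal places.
\gamma(0) = 6.0260

For an MA(q) process X_t = eps_t + sum_i theta_i eps_{t-i} with
Var(eps_t) = sigma^2, the variance is
  gamma(0) = sigma^2 * (1 + sum_i theta_i^2).
  sum_i theta_i^2 = (0.453)^2 = 0.205209.
  gamma(0) = 5 * (1 + 0.205209) = 5 * 1.205209 = 6.026045, which rounds to 6.0260.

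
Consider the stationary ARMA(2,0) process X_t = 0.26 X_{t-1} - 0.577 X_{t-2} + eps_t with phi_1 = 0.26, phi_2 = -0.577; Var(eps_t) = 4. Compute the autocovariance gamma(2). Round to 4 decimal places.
\gamma(2) = -3.2924

Multiply the model equation by X_{t-k} and take expectations. With theta_0 = psi_0 = 1 and psi_j the MA(infinity) weights, this gives
  gamma(k) - sum_i phi_i gamma(k-i) = c_k,
  c_k = sigma^2 * sum_{j=k..q} theta_j psi_{j-k}   (c_k = 0 for k > q),
using gamma(-m) = gamma(m).
Pure AR (q = 0): c_0 = sigma^2 = 4, c_k = 0 for k >= 1.
Equations for k = 0, 1, 2 (AR order 2, c_2 = 0):
  (E0) gamma(0) = phi_1 gamma(1) + phi_2 gamma(2) + c_0
  (E1) gamma(1) = phi_1 gamma(0) + phi_2 gamma(1) + c_1
  (E2) gamma(2) = phi_1 gamma(1) + phi_2 gamma(0)
From (E1): gamma(1) = A gamma(0) + B with
  A = phi_1 / (1 - phi_2) = 0.26 / 1.577 = 0.16487,   B = c_1 / (1 - phi_2) = 0 / 1.577 = 0.
Insert (E2) into (E0): gamma(0) (1 - phi_2^2) = phi_1 (1 + phi_2) gamma(1) + c_0.
  phi_1 (1 + phi_2) = (0.26)(0.423) = 0.10998,   1 - phi_2^2 = 0.667071.
Replace gamma(1) by A gamma(0) + B and collect gamma(0):
  gamma(0) [0.667071 - (0.10998)(0.16487)] = c_0 = 4
  gamma(0) * 0.648939 = 4
  gamma(0) = 4 / 0.648939 = 6.163911.
  gamma(1) = A gamma(0) = (0.16487)(6.163911) = 1.016244.
  gamma(2) = phi_1 gamma(1) + phi_2 gamma(0) = (0.26)(1.016244) + (-0.577)(6.163911) = -3.292353.
Therefore gamma(2) = -3.2924 (to 4 decimal places).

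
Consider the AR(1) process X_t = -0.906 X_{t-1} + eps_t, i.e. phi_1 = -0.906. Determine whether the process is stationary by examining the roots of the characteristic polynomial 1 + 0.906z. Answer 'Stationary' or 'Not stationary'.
\text{Stationary}

The AR(p) characteristic polynomial is P(z) = 1 + 0.906z.
Stationarity requires all roots to lie outside the unit circle, i.e. |z| > 1 for every root.
This is linear in z: 1 + (0.906) z = 0  =>  z = -1/(0.906) = -1.103753,  |z| = 1.103753.
Moduli of all roots: 1.1038.
All moduli strictly greater than 1? Yes.
Verdict: Stationary.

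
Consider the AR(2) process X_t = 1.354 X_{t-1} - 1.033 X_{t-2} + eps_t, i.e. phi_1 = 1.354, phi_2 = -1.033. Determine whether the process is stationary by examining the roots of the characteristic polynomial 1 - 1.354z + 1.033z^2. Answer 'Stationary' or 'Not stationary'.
\text{Not stationary}

The AR(p) characteristic polynomial is P(z) = 1 - 1.354z + 1.033z^2.
Stationarity requires all roots to lie outside the unit circle, i.e. |z| > 1 for every root.
Set 1 + (-1.354) z + (1.033) z^2 = 0, i.e. a z^2 + b z + c = 0 with a = 1.033, b = -1.354, c = 1.
Discriminant D = b^2 - 4ac = (-1.354)^2 - 4*(1.033)*1 = 1.833316 - (4.132) = -2.298684.
D < 0, so the roots are the complex-conjugate pair z = (-b +/- i sqrt(-D)) / (2a) = 0.6554 +/- 0.7339i.
For a conjugate pair |z|^2 = z * conj(z) = (product of roots) = c/a = 1/(1.033) = 0.968054, so |z| = sqrt(0.968054) = 0.9839 for both roots.
Moduli of all roots: 0.9839, 0.9839.
All moduli strictly greater than 1? No.
Verdict: Not stationary.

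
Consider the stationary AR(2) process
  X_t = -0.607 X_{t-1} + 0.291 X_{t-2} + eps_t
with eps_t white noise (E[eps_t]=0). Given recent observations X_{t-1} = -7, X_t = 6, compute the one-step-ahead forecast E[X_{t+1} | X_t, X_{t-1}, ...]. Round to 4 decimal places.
E[X_{t+1} \mid \mathcal F_t] = -5.6790

For an AR(p) model X_t = c + sum_i phi_i X_{t-i} + eps_t, the
one-step-ahead conditional mean is
  E[X_{t+1} | X_t, ...] = c + sum_i phi_i X_{t+1-i}.
Substitute known values:
  E[X_{t+1} | ...] = (-0.607) * (6) + (0.291) * (-7)
                   = -5.6790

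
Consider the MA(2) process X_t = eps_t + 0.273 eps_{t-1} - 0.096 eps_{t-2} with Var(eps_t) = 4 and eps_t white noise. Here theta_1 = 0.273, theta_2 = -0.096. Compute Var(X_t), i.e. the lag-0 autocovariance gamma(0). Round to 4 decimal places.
\gamma(0) = 4.3350

For an MA(q) process X_t = eps_t + sum_i theta_i eps_{t-i} with
Var(eps_t) = sigma^2, the variance is
  gamma(0) = sigma^2 * (1 + sum_i theta_i^2).
  sum_i theta_i^2 = (0.273)^2 + (-0.096)^2 = 0.074529 + 0.009216 = 0.083745.
  gamma(0) = 4 * (1 + 0.083745) = 4 * 1.083745 = 4.33498, which rounds to 4.3350.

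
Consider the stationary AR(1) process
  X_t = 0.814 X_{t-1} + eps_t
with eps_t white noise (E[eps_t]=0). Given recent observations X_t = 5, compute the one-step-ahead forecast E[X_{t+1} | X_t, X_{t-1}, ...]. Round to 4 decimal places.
E[X_{t+1} \mid \mathcal F_t] = 4.0700

For an AR(p) model X_t = c + sum_i phi_i X_{t-i} + eps_t, the
one-step-ahead conditional mean is
  E[X_{t+1} | X_t, ...] = c + sum_i phi_i X_{t+1-i}.
Substitute known values:
  E[X_{t+1} | ...] = (0.814) * (5)
                   = 4.0700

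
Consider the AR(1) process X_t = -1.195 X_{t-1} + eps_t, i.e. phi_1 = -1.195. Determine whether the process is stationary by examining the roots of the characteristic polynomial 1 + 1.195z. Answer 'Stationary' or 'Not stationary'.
\text{Not stationary}

The AR(p) characteristic polynomial is P(z) = 1 + 1.195z.
Stationarity requires all roots to lie outside the unit circle, i.e. |z| > 1 for every root.
This is linear in z: 1 + (1.195) z = 0  =>  z = -1/(1.195) = -0.83682,  |z| = 0.83682.
Moduli of all roots: 0.8368.
All moduli strictly greater than 1? No.
Verdict: Not stationary.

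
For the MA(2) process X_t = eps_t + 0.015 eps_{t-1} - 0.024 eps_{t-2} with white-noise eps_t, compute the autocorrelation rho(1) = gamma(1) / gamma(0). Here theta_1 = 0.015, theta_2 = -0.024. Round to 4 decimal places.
\rho(1) = 0.0146

For an MA(q) process with theta_0 = 1, the autocovariance is
  gamma(k) = sigma^2 * sum_{i=0..q-k} theta_i * theta_{i+k},
and rho(k) = gamma(k) / gamma(0). Sigma^2 cancels.
  numerator   = (1)*(0.015) + (0.015)*(-0.024) = 0.01464.
  denominator = (1)^2 + (0.015)^2 + (-0.024)^2 = 1.000801.
  rho(1) = 0.01464 / 1.000801 = 0.0146.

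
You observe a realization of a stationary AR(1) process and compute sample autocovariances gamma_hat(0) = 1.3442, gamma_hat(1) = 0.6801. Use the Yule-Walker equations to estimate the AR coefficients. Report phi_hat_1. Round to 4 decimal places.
\hat\phi_{1} = 0.5060

The Yule-Walker equations for an AR(p) process read, in matrix form,
  Gamma_p phi = r_p,   with   (Gamma_p)_{ij} = gamma(|i - j|),
                       (r_p)_i = gamma(i),   i,j = 1..p.
Substitute the sample gammas (Toeplitz matrix and right-hand side of size 1):
  Gamma_p = [[1.3442]]
  r_p     = [0.6801]
With p = 1 this is the single equation gamma(0) phi_1 = gamma(1):
  phi_hat_1 = gamma(1) / gamma(0) = 0.6801 / 1.3442 = 0.5060.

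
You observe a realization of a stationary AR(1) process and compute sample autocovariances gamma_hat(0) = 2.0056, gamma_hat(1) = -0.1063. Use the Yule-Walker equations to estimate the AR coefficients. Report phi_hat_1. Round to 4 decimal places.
\hat\phi_{1} = -0.0530

The Yule-Walker equations for an AR(p) process read, in matrix form,
  Gamma_p phi = r_p,   with   (Gamma_p)_{ij} = gamma(|i - j|),
                       (r_p)_i = gamma(i),   i,j = 1..p.
Substitute the sample gammas (Toeplitz matrix and right-hand side of size 1):
  Gamma_p = [[2.0056]]
  r_p     = [-0.1063]
With p = 1 this is the single equation gamma(0) phi_1 = gamma(1):
  phi_hat_1 = gamma(1) / gamma(0) = -0.1063 / 2.0056 = -0.0530.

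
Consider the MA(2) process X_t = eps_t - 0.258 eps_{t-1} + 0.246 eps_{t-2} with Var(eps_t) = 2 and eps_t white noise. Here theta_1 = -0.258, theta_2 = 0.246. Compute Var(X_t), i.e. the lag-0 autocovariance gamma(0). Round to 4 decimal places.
\gamma(0) = 2.2542

For an MA(q) process X_t = eps_t + sum_i theta_i eps_{t-i} with
Var(eps_t) = sigma^2, the variance is
  gamma(0) = sigma^2 * (1 + sum_i theta_i^2).
  sum_i theta_i^2 = (-0.258)^2 + (0.246)^2 = 0.066564 + 0.060516 = 0.12708.
  gamma(0) = 2 * (1 + 0.12708) = 2 * 1.12708 = 2.25416, which rounds to 2.2542.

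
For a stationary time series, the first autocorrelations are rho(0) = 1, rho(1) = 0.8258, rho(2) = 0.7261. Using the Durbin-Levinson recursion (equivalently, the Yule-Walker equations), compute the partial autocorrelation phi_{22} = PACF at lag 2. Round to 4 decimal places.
\phi_{22} = 0.1388

The PACF at lag k is phi_{kk}, the last component of the solution
to the Yule-Walker system G_k phi = r_k where
  (G_k)_{ij} = rho(|i - j|), (r_k)_i = rho(i), i,j = 1..k.
Equivalently, Durbin-Levinson gives phi_{kk} iteratively:
  phi_{11} = rho(1)
  phi_{kk} = [rho(k) - sum_{j=1..k-1} phi_{k-1,j} rho(k-j)]
            / [1 - sum_{j=1..k-1} phi_{k-1,j} rho(j)],
  phi_{k,j} = phi_{k-1,j} - phi_{kk} phi_{k-1,k-j},  j = 1..k-1.
Step k = 1:
  phi_11 = rho(1) = 0.8258.
Step k = 2:
  phi_22 = [rho(2) - phi_11 rho(1)] / [1 - phi_11 rho(1)] = [0.7261 - (0.8258)(0.8258)] / [1 - (0.8258)(0.8258)]
         = 0.04415436 / 0.31805436 = 0.1388.
Therefore phi_{22} = 0.1388.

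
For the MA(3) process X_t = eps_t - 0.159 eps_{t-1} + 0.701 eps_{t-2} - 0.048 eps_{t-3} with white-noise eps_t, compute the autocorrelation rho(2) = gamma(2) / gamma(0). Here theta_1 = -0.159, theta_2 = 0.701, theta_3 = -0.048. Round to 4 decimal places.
\rho(2) = 0.4665

For an MA(q) process with theta_0 = 1, the autocovariance is
  gamma(k) = sigma^2 * sum_{i=0..q-k} theta_i * theta_{i+k},
and rho(k) = gamma(k) / gamma(0). Sigma^2 cancels.
  numerator   = (1)*(0.701) + (-0.159)*(-0.048) = 0.708632.
  denominator = (1)^2 + (-0.159)^2 + (0.701)^2 + (-0.048)^2 = 1.518986.
  rho(2) = 0.708632 / 1.518986 = 0.4665.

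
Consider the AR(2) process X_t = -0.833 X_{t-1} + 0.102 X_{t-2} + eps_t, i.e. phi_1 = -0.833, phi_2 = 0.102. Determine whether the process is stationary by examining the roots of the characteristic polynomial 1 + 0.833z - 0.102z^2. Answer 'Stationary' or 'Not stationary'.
\text{Stationary}

The AR(p) characteristic polynomial is P(z) = 1 + 0.833z - 0.102z^2.
Stationarity requires all roots to lie outside the unit circle, i.e. |z| > 1 for every root.
Set 1 + (0.833) z + (-0.102) z^2 = 0, i.e. a z^2 + b z + c = 0 with a = -0.102, b = 0.833, c = 1.
Discriminant D = b^2 - 4ac = (0.833)^2 - 4*(-0.102)*1 = 0.693889 - (-0.408) = 1.101889.
D >= 0, so the roots are real: z = (-b +/- sqrt(D)) / (2a) = (-0.833 +/- 1.049709) / (-0.204).
  z_1 = (-0.833 + 1.049709) / (-0.204) = -1.0623,   |z_1| = 1.0623.
  z_2 = (-0.833 - 1.049709) / (-0.204) = 9.229,   |z_2| = 9.229.
Moduli of all roots: 1.0623, 9.2290.
All moduli strictly greater than 1? Yes.
Verdict: Stationary.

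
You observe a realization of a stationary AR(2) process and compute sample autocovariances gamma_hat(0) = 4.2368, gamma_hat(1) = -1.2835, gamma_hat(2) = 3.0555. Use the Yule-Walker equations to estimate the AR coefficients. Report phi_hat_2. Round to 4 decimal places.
\hat\phi_{2} = 0.6930

The Yule-Walker equations for an AR(p) process read, in matrix form,
  Gamma_p phi = r_p,   with   (Gamma_p)_{ij} = gamma(|i - j|),
                       (r_p)_i = gamma(i),   i,j = 1..p.
Substitute the sample gammas (Toeplitz matrix and right-hand side of size 2):
  Gamma_p = [[4.2368, -1.2835], [-1.2835, 4.2368]]
  r_p     = [-1.2835, 3.0555]
Written out:
  4.2368 phi_1 - 1.2835 phi_2 = -1.2835
  -1.2835 phi_1 + 4.2368 phi_2 = 3.0555
Solve by Cramer's rule:
  det = gamma(0)^2 - gamma(1)^2 = (4.2368)^2 - (-1.2835)^2 = 17.95047424 - 1.64737225 = 16.30310199
  phi_hat_1 = [gamma(1) gamma(0) - gamma(1) gamma(2)] / det = [(-1.2835)(4.2368) - (-1.2835)(3.0555)] / 16.30310199 = -1.51619855 / 16.30310199 = -0.093
  phi_hat_2 = [gamma(0) gamma(2) - gamma(1)^2] / det = [(4.2368)(3.0555) - (-1.2835)^2] / 16.30310199 = 11.29817015 / 16.30310199 = 0.693
So phi_hat = [-0.0930, 0.6930].
Therefore phi_hat_2 = 0.6930.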